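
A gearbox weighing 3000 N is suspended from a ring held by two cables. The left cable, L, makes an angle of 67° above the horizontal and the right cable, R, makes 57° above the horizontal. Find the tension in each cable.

ΣF_x = 0: −T_L·cos67° + T_R·cos57° = 0 → T_R = 0.717413·T_L.
ΣF_y = 0: T_L·sin67° + T_R·sin57° = 3000.
Substitute: T_L·(0.920505 + 0.717413·0.838671) = 3000 → T_L = 1970.86 ≈ 1971 N.
Then T_R = 0.717413 × 1970.86 = 1414 N.

T_L = 1971 N, T_R = 1414 N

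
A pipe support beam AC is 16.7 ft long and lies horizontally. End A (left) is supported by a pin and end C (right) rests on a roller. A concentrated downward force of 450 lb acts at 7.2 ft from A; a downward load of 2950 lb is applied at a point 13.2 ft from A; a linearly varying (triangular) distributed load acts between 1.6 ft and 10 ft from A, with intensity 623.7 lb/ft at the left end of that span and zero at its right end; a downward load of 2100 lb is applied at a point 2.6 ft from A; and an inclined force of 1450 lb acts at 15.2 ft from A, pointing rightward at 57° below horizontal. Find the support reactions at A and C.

Resultant of the triangular load: ½ × 623.7 × 8.4 = 2619.54 lb, acting at 4.4 ft from A (one-third of the span from the peak).
Taking moments about A: C_y·16.7 − 450·7.2 − 2950·13.2 − (½·623.7·8.4)·4.4 − 2100·2.6 − 1450·sin57°·15.2 = 0 → C_y = 77650.3/16.7 = 4649.72 ≈ 4650 lb.
ΣF_y = 0: A_y + 4649.72 − 450 − 2950 − ½·623.7·8.4 − 2100 − 1450·sin57° = 0 → A_y = 4686 lb.
ΣF_x = 0: A_x + 1450·cos57° = 0 → A_x = -789.7 lb.

A_x = -789.7 lb, A_y = 4686 lb, C_y = 4650 lb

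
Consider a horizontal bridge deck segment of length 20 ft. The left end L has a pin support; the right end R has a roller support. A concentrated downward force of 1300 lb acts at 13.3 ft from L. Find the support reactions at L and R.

L_x = 0, L_y = 435.5 lb, R_y = 864.5 lb

ΣM about L: R_y·20 − 1300·13.3 = 0 → R_y = 17290/20 = 864.5 lb.
ΣF_y = 0: L_y + 864.5 − 1300 = 0 → L_y = 435.5 lb.
ΣF_x = 0: no horizontal applied forces, so L_x = 0.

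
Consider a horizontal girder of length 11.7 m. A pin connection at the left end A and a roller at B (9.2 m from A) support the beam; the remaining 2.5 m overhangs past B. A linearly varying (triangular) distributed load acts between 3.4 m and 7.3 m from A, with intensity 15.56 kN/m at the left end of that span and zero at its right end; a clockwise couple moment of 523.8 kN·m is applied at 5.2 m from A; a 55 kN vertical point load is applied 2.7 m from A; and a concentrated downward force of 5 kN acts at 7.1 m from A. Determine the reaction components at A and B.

Resultant of the triangular load: ½ × 15.56 × 3.9 = 30.342 kN, acting at 4.7 m from A (one-third of the span from the peak).
Moments about A: B_y·9.2 − (½·15.56·3.9)·4.7 − 523.8 − 55·2.7 − 5·7.1 = 0 → B_y = 850.4074/9.2 = 92.4356 ≈ 92.44 kN.
ΣF_y = 0: A_y + 92.4356 − ½·15.56·3.9 − 55 − 5 = 0 → A_y = -2.094 kN.
ΣF_x = 0: no horizontal applied forces, so A_x = 0.

A_x = 0, A_y = -2.094 kN, B_y = 92.44 kN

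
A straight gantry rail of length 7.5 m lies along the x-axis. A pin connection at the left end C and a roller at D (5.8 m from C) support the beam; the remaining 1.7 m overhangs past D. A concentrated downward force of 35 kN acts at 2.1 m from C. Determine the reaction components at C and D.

C_x = 0, C_y = 22.33 kN, D_y = 12.67 kN

Moments about C: D_y·5.8 − 35·2.1 = 0 → D_y = 73.5/5.8 = 12.6724 ≈ 12.67 kN.
ΣF_y = 0: C_y + 12.6724 − 35 = 0 → C_y = 22.33 kN.
ΣF_x = 0: no horizontal applied forces, so C_x = 0.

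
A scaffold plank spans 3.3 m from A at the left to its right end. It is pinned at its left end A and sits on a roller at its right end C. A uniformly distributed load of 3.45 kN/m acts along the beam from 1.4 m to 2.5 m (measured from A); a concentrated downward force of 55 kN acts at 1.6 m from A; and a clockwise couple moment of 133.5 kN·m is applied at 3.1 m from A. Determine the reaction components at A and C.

A_x = 0, A_y = -10.57 kN, C_y = 69.36 kN

Resultant of the distributed load: 3.45 × 1.1 = 3.795 kN at 1.95 m from A.
ΣM about A: C_y·3.3 − (3.45·1.1)·1.95 − 55·1.6 − 133.5 = 0 → C_y = 228.90025/3.3 = 69.3637 ≈ 69.36 kN.
ΣF_y = 0: A_y + 69.3637 − 3.45·1.1 − 55 = 0 → A_y = -10.57 kN.
ΣF_x = 0: no horizontal applied forces, so A_x = 0.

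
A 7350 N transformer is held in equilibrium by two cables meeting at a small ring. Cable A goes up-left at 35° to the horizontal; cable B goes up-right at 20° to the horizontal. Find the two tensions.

T_A = 8432 N, T_B = 7350 N

ΣF_x = 0: −T_A·cos35° + T_B·cos20° = 0 → T_B = 0.871723·T_A.
ΣF_y = 0: T_A·sin35° + T_B·sin20° = 7350.
Substitute: T_A·(0.573576 + 0.871723·0.34202) = 7350 → T_A = 8431.58 ≈ 8432 N.
Then T_B = 0.871723 × 8431.58 = 7350 N.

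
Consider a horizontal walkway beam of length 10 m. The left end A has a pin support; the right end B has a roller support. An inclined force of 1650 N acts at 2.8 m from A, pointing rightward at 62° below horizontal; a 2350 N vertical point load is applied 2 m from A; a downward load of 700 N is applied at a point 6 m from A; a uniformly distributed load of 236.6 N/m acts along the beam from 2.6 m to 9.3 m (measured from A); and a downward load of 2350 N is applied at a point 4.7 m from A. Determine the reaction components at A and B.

Resultant of the distributed load: 236.6 × 6.7 = 1585.22 N at 5.95 m from A.
ΣM about A: B_y·10 − 1650·sin62°·2.8 − 2350·2 − 700·6 − (236.6·6.7)·5.95 − 2350·4.7 = 0 → B_y = 33456.3/10 = 3345.63 ≈ 3346 N.
ΣF_y = 0: A_y + 3345.63 − 1650·sin62° − 2350 − 700 − 236.6·6.7 − 2350 = 0 → A_y = 5096 N.
ΣF_x = 0: A_x + 1650·cos62° = 0 → A_x = -774.6 N.

A_x = -774.6 N, A_y = 5096 N, B_y = 3346 N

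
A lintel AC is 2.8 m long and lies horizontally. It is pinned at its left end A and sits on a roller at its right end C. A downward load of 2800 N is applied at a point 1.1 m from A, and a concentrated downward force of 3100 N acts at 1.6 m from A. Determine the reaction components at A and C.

Moments about A: C_y·2.8 − 2800·1.1 − 3100·1.6 = 0 → C_y = 8040/2.8 = 2871.43 ≈ 2871 N.
ΣF_y = 0: A_y + 2871.43 − 2800 − 3100 = 0 → A_y = 3029 N.
ΣF_x = 0: no horizontal applied forces, so A_x = 0.

A_x = 0, A_y = 3029 N, C_y = 2871 N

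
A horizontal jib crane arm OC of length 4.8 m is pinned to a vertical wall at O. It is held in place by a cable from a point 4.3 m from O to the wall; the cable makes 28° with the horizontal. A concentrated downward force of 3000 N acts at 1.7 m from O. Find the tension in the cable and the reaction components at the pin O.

T = 2526 N, O_x = 2231 N, O_y = 1814 N

ΣM about O: T·sin28°·4.3 − 3000·1.7 = 0 → T = 5100/(4.3·0.469472) = 2526.34 ≈ 2526 N.
ΣF_x = 0: O_x − T·cos28° = 0 → O_x = 2526.34 × 0.882948 = 2231 N.
ΣF_y = 0: O_y + T·sin28° − 3000 = 0 → O_y = 3000 − 2526.34 × 0.469472 = 1814 N.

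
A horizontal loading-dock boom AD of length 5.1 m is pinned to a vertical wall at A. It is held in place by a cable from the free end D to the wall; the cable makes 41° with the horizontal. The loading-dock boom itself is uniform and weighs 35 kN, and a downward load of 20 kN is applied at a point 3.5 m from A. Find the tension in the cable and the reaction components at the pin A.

T = 47.60 kN, A_x = 35.92 kN, A_y = 23.77 kN

ΣM about A: T·sin41°·5.1 − 35·2.55 − 20·3.5 = 0 → T = 159.25/(5.1·0.656059) = 47.5956 ≈ 47.60 kN.
ΣF_x = 0: A_x − T·cos41° = 0 → A_x = 47.5956 × 0.75471 = 35.92 kN.
ΣF_y = 0: A_y + T·sin41° − 35 − 20 = 0 → A_y = 55 − 47.5956 × 0.656059 = 23.77 kN.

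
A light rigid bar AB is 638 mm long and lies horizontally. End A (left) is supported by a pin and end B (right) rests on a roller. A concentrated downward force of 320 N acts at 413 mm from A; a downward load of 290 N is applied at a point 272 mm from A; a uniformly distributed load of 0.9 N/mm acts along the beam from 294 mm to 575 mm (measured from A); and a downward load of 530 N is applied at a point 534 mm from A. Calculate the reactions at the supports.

A_x = 0, A_y = 446.3 N, B_y = 946.6 N

Resultant of the distributed load: 0.9 × 281 = 252.9 N at 434.5 mm from A.
ΣM about A: B_y·638 − 320·413 − 290·272 − (0.9·281)·434.5 − 530·534 = 0 → B_y = 603945.05/638 = 946.622 ≈ 946.6 N.
ΣF_y = 0: A_y + 946.622 − 320 − 290 − 0.9·281 − 530 = 0 → A_y = 446.3 N.
ΣF_x = 0: no horizontal applied forces, so A_x = 0.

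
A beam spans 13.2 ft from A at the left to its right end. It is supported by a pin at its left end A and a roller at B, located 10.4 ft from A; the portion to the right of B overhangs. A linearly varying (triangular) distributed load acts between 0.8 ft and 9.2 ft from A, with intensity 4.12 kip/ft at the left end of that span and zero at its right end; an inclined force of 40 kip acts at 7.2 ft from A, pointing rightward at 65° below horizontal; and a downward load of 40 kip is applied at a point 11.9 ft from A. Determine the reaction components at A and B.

A_x = -16.90 kip, A_y = 16.70 kip, B_y = 76.86 kip

Resultant of the triangular load: ½ × 4.12 × 8.4 = 17.304 kip, acting at 3.6 ft from A (one-third of the span from the peak).
Taking moments about A: B_y·10.4 − (½·4.12·8.4)·3.6 − 40·sin65°·7.2 − 40·11.9 = 0 → B_y = 799.311/10.4 = 76.8568 ≈ 76.86 kip.
ΣF_y = 0: A_y + 76.8568 − ½·4.12·8.4 − 40·sin65° − 40 = 0 → A_y = 16.70 kip.
ΣF_x = 0: A_x + 40·cos65° = 0 → A_x = -16.90 kip.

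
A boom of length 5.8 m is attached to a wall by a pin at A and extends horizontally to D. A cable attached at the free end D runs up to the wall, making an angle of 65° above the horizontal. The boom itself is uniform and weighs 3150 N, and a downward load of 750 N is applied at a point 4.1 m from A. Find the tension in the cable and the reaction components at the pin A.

ΣM about A: T·sin65°·5.8 − 3150·2.9 − 750·4.1 = 0 → T = 12210/(5.8·0.906308) = 2322.8 ≈ 2323 N.
ΣF_x = 0: A_x − T·cos65° = 0 → A_x = 2322.8 × 0.422618 = 981.7 N.
ΣF_y = 0: A_y + T·sin65° − 3150 − 750 = 0 → A_y = 3900 − 2322.8 × 0.906308 = 1795 N.

T = 2323 N, A_x = 981.7 N, A_y = 1795 N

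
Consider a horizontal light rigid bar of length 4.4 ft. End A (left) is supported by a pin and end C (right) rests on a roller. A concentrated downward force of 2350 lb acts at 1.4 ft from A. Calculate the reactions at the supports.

Moments about A: C_y·4.4 − 2350·1.4 = 0 → C_y = 3290/4.4 = 747.727 ≈ 747.7 lb.
ΣF_y = 0: A_y + 747.727 − 2350 = 0 → A_y = 1602 lb.
ΣF_x = 0: no horizontal applied forces, so A_x = 0.

A_x = 0, A_y = 1602 lb, C_y = 747.7 lb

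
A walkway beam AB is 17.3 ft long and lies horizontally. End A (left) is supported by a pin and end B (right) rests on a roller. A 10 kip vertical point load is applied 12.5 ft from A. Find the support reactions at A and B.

Taking moments about A: B_y·17.3 − 10·12.5 = 0 → B_y = 125/17.3 = 7.22543 ≈ 7.225 kip.
ΣF_y = 0: A_y + 7.22543 − 10 = 0 → A_y = 2.775 kip.
ΣF_x = 0: no horizontal applied forces, so A_x = 0.

A_x = 0, A_y = 2.775 kip, B_y = 7.225 kip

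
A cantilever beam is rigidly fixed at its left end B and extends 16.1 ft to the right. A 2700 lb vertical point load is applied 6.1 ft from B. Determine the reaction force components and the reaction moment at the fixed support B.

ΣF_x = 0: B_x = 0.
ΣF_y = 0: B_y − 2700 = 0 → B_y = 2700 lb.
ΣM about B: M_B − 2700·6.1 = 0 → M_B = 16470 lb·ft.

B_x = 0, B_y = 2700 lb, M_B = 16470 lb·ft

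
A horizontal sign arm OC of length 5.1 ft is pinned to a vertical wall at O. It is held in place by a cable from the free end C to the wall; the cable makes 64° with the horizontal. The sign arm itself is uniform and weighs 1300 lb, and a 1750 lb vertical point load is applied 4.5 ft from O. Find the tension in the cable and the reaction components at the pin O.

T = 2441 lb, O_x = 1070 lb, O_y = 855.9 lb

ΣM about O: T·sin64°·5.1 − 1300·2.55 − 1750·4.5 = 0 → T = 11190/(5.1·0.898794) = 2441.18 ≈ 2441 lb.
ΣF_x = 0: O_x − T·cos64° = 0 → O_x = 2441.18 × 0.438371 = 1070 lb.
ΣF_y = 0: O_y + T·sin64° − 1300 − 1750 = 0 → O_y = 3050 − 2441.18 × 0.898794 = 855.9 lb.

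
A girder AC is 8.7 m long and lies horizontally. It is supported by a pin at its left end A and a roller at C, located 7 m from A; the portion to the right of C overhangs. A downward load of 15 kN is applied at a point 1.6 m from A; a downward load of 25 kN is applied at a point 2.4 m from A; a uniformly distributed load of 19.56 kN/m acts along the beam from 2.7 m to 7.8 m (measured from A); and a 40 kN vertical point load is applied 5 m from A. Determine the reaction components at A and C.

A_x = 0, A_y = 64.37 kN, C_y = 115.4 kN

Resultant of the distributed load: 19.56 × 5.1 = 99.756 kN at 5.25 m from A.
ΣM about A: C_y·7 − 15·1.6 − 25·2.4 − (19.56·5.1)·5.25 − 40·5 = 0 → C_y = 807.719/7 = 115.388 ≈ 115.4 kN.
ΣF_y = 0: A_y + 115.388 − 15 − 25 − 19.56·5.1 − 40 = 0 → A_y = 64.37 kN.
ΣF_x = 0: no horizontal applied forces, so A_x = 0.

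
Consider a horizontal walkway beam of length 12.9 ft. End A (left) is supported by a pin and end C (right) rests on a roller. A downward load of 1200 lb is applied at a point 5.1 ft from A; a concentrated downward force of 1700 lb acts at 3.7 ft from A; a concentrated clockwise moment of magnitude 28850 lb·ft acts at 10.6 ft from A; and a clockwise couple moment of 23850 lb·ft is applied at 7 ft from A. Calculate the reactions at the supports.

A_x = 0, A_y = -2147 lb, C_y = 5047 lb

Taking moments about A: C_y·12.9 − 1200·5.1 − 1700·3.7 − 28850 − 23850 = 0 → C_y = 65110/12.9 = 5047.29 ≈ 5047 lb.
ΣF_y = 0: A_y + 5047.29 − 1200 − 1700 = 0 → A_y = -2147 lb.
ΣF_x = 0: no horizontal applied forces, so A_x = 0.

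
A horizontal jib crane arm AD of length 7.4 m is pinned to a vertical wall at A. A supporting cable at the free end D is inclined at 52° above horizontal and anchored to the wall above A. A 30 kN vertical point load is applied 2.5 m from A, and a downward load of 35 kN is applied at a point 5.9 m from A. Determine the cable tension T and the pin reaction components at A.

ΣM about A: T·sin52°·7.4 − 30·2.5 − 35·5.9 = 0 → T = 281.5/(7.4·0.788011) = 48.2741 ≈ 48.27 kN.
ΣF_x = 0: A_x − T·cos52° = 0 → A_x = 48.2741 × 0.615661 = 29.72 kN.
ΣF_y = 0: A_y + T·sin52° − 30 − 35 = 0 → A_y = 65 − 48.2741 × 0.788011 = 26.96 kN.

T = 48.27 kN, A_x = 29.72 kN, A_y = 26.96 kN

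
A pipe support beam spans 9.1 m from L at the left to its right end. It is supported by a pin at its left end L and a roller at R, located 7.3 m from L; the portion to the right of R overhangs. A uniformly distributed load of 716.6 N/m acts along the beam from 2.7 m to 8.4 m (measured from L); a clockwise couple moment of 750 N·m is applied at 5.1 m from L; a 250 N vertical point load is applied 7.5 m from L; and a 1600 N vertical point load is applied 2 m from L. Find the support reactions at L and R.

L_x = 0, L_y = 2031 N, R_y = 3903 N

Resultant of the distributed load: 716.6 × 5.7 = 4084.62 N at 5.55 m from L.
Taking moments about L: R_y·7.3 − (716.6·5.7)·5.55 − 750 − 250·7.5 − 1600·2 = 0 → R_y = 28494.641/7.3 = 3903.38 ≈ 3903 N.
ΣF_y = 0: L_y + 3903.38 − 716.6·5.7 − 250 − 1600 = 0 → L_y = 2031 N.
ΣF_x = 0: no horizontal applied forces, so L_x = 0.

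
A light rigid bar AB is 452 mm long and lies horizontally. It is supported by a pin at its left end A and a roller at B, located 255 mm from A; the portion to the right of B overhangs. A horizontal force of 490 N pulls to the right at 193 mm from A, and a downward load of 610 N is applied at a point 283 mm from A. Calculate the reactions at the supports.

ΣM about A: B_y·255 − 610·283 = 0 → B_y = 172630/255 = 676.98 ≈ 677.0 N.
ΣF_y = 0: A_y + 676.98 − 610 = 0 → A_y = -66.98 N.
ΣF_x = 0: A_x + 490 = 0 → A_x = -490.0 N.

A_x = -490.0 N, A_y = -66.98 N, B_y = 677.0 N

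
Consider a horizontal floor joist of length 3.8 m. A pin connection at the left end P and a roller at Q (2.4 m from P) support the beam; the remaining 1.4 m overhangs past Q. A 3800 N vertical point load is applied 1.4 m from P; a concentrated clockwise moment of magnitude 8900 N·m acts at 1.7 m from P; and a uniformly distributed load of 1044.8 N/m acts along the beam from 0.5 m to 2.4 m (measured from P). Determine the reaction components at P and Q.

P_x = 0, P_y = -1339 N, Q_y = 7124 N

Resultant of the distributed load: 1044.8 × 1.9 = 1985.12 N at 1.45 m from P.
Moments about P: Q_y·2.4 − 3800·1.4 − 8900 − (1044.8·1.9)·1.45 = 0 → Q_y = 17098.424/2.4 = 7124.34 ≈ 7124 N.
ΣF_y = 0: P_y + 7124.34 − 3800 − 1044.8·1.9 = 0 → P_y = -1339 N.
ΣF_x = 0: no horizontal applied forces, so P_x = 0.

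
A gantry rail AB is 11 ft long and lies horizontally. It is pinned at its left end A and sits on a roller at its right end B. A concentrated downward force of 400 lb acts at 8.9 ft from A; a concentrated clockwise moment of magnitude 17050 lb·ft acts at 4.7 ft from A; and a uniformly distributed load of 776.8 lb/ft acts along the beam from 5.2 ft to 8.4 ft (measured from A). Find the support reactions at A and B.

A_x = 0, A_y = -524.5 lb, B_y = 3410 lb

Resultant of the distributed load: 776.8 × 3.2 = 2485.76 lb at 6.8 ft from A.
ΣM about A: B_y·11 − 400·8.9 − 17050 − (776.8·3.2)·6.8 = 0 → B_y = 37513.168/11 = 3410.29 ≈ 3410 lb.
ΣF_y = 0: A_y + 3410.29 − 400 − 776.8·3.2 = 0 → A_y = -524.5 lb.
ΣF_x = 0: no horizontal applied forces, so A_x = 0.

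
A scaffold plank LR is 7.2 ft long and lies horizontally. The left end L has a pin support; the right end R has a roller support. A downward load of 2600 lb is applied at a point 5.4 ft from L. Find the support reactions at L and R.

Moments about L: R_y·7.2 − 2600·5.4 = 0 → R_y = 14040/7.2 = 1950 lb.
ΣF_y = 0: L_y + 1950 − 2600 = 0 → L_y = 650.0 lb.
ΣF_x = 0: no horizontal applied forces, so L_x = 0.

L_x = 0, L_y = 650.0 lb, R_y = 1950 lb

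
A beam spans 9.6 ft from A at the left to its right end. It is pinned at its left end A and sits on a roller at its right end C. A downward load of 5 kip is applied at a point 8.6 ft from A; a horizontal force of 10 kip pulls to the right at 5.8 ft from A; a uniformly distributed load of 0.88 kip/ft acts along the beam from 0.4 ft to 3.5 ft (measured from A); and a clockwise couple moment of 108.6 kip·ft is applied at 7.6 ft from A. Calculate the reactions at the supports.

Resultant of the distributed load: 0.88 × 3.1 = 2.728 kip at 1.95 ft from A.
ΣM about A: C_y·9.6 − 5·8.6 − (0.88·3.1)·1.95 − 108.6 = 0 → C_y = 156.9196/9.6 = 16.3458 ≈ 16.35 kip.
ΣF_y = 0: A_y + 16.3458 − 5 − 0.88·3.1 = 0 → A_y = -8.618 kip.
ΣF_x = 0: A_x + 10 = 0 → A_x = -10.00 kip.

A_x = -10.00 kip, A_y = -8.618 kip, C_y = 16.35 kip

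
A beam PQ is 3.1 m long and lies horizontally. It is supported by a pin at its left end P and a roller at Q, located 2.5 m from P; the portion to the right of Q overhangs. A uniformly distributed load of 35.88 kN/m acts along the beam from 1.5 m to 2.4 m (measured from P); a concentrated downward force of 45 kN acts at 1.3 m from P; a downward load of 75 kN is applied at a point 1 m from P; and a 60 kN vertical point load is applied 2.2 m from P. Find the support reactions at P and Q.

Resultant of the distributed load: 35.88 × 0.9 = 32.292 kN at 1.95 m from P.
Taking moments about P: Q_y·2.5 − (35.88·0.9)·1.95 − 45·1.3 − 75·1 − 60·2.2 = 0 → Q_y = 328.4694/2.5 = 131.388 ≈ 131.4 kN.
ΣF_y = 0: P_y + 131.388 − 35.88·0.9 − 45 − 75 − 60 = 0 → P_y = 80.90 kN.
ΣF_x = 0: no horizontal applied forces, so P_x = 0.

P_x = 0, P_y = 80.90 kN, Q_y = 131.4 kN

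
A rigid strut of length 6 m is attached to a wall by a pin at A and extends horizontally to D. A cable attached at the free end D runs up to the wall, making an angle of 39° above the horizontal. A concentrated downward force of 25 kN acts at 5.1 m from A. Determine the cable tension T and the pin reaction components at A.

T = 33.77 kN, A_x = 26.24 kN, A_y = 3.750 kN

ΣM about A: T·sin39°·6 − 25·5.1 = 0 → T = 127.5/(6·0.62932) = 33.7666 ≈ 33.77 kN.
ΣF_x = 0: A_x − T·cos39° = 0 → A_x = 33.7666 × 0.777146 = 26.24 kN.
ΣF_y = 0: A_y + T·sin39° − 25 = 0 → A_y = 25 − 33.7666 × 0.62932 = 3.750 kN.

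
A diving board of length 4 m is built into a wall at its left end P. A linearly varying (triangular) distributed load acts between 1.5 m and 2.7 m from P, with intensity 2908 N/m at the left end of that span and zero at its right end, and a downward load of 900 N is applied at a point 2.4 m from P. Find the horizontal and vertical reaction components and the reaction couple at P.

P_x = 0, P_y = 2645 N, M_P = 5475 N·m

Resultant of the triangular load: ½ × 2908 × 1.2 = 1744.8 N, acting at 1.9 m from P (one-third of the span from the peak).
ΣF_x = 0: P_x = 0.
ΣF_y = 0: P_y − ½·2908·1.2 − 900 = 0 → P_y = 2645 N.
ΣM about P: M_P − (½·2908·1.2)·1.9 − 900·2.4 = 0 → M_P = 5475 N·m.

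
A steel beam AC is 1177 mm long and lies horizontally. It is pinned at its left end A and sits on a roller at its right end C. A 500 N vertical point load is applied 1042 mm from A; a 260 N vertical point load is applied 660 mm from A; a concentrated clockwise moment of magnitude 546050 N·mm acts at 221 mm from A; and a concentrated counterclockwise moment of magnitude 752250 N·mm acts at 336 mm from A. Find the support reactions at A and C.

A_x = 0, A_y = 346.7 N, C_y = 413.3 N

ΣM about A: C_y·1177 − 500·1042 − 260·660 − 546050 + 752250 = 0 → C_y = 486400/1177 = 413.254 ≈ 413.3 N.
ΣF_y = 0: A_y + 413.254 − 500 − 260 = 0 → A_y = 346.7 N.
ΣF_x = 0: no horizontal applied forces, so A_x = 0.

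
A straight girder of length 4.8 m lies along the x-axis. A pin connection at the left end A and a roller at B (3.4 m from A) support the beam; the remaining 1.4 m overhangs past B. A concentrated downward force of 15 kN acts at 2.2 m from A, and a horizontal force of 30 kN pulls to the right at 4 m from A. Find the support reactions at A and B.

ΣM about A: B_y·3.4 − 15·2.2 = 0 → B_y = 33/3.4 = 9.70588 ≈ 9.706 kN.
ΣF_y = 0: A_y + 9.70588 − 15 = 0 → A_y = 5.294 kN.
ΣF_x = 0: A_x + 30 = 0 → A_x = -30.00 kN.

A_x = -30.00 kN, A_y = 5.294 kN, B_y = 9.706 kN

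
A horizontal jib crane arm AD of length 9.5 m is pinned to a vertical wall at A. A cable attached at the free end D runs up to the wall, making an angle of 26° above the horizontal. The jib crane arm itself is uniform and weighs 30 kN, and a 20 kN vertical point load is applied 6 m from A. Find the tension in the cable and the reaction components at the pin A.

T = 63.03 kN, A_x = 56.65 kN, A_y = 22.37 kN

ΣM about A: T·sin26°·9.5 − 30·4.75 − 20·6 = 0 → T = 262.5/(9.5·0.438371) = 63.0324 ≈ 63.03 kN.
ΣF_x = 0: A_x − T·cos26° = 0 → A_x = 63.0324 × 0.898794 = 56.65 kN.
ΣF_y = 0: A_y + T·sin26° − 30 − 20 = 0 → A_y = 50 − 63.0324 × 0.438371 = 22.37 kN.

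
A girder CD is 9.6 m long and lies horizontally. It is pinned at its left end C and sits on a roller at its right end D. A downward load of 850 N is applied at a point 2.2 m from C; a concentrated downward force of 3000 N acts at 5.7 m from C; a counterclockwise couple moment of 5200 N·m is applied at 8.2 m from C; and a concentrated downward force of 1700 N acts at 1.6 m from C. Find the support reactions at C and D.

C_x = 0, C_y = 3832 N, D_y = 1718 N

Moments about C: D_y·9.6 − 850·2.2 − 3000·5.7 + 5200 − 1700·1.6 = 0 → D_y = 16490/9.6 = 1717.71 ≈ 1718 N.
ΣF_y = 0: C_y + 1717.71 − 850 − 3000 − 1700 = 0 → C_y = 3832 N.
ΣF_x = 0: no horizontal applied forces, so C_x = 0.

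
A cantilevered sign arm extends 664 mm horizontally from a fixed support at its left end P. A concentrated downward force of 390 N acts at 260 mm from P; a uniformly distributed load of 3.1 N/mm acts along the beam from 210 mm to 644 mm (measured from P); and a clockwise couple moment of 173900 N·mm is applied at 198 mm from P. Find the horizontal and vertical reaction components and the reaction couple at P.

P_x = 0, P_y = 1735 N, M_P = 849800 N·mm

Resultant of the distributed load: 3.1 × 434 = 1345.4 N at 427 mm from P.
ΣF_x = 0: P_x = 0.
ΣF_y = 0: P_y − 390 − 3.1·434 = 0 → P_y = 1735 N.
ΣM about P: M_P − 390·260 − (3.1·434)·427 − 173900 = 0 → M_P = 849800 N·mm.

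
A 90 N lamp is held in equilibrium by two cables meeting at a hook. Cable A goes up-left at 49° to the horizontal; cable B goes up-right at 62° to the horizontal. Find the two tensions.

ΣF_x = 0: −T_A·cos49° + T_B·cos62° = 0 → T_B = 1.39744·T_A.
ΣF_y = 0: T_A·sin49° + T_B·sin62° = 90.
Substitute: T_A·(0.75471 + 1.39744·0.882948) = 90 → T_A = 45.2585 ≈ 45.26 N.
Then T_B = 1.39744 × 45.2585 = 63.25 N.

T_A = 45.26 N, T_B = 63.25 N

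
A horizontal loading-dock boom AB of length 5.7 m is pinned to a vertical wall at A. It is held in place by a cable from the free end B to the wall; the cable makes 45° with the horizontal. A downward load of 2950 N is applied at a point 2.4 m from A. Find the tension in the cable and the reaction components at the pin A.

ΣM about A: T·sin45°·5.7 − 2950·2.4 = 0 → T = 7080/(5.7·0.707107) = 1756.6 ≈ 1757 N.
ΣF_x = 0: A_x − T·cos45° = 0 → A_x = 1756.6 × 0.707107 = 1242 N.
ΣF_y = 0: A_y + T·sin45° − 2950 = 0 → A_y = 2950 − 1756.6 × 0.707107 = 1708 N.

T = 1757 N, A_x = 1242 N, A_y = 1708 N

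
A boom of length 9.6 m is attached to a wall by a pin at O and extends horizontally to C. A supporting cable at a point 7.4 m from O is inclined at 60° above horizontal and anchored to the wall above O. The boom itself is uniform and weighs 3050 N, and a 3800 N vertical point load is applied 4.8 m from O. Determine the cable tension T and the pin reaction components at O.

T = 5131 N, O_x = 2565 N, O_y = 2407 N

ΣM about O: T·sin60°·7.4 − 3050·4.8 − 3800·4.8 = 0 → T = 32880/(7.4·0.866025) = 5130.62 ≈ 5131 N.
ΣF_x = 0: O_x − T·cos60° = 0 → O_x = 5130.62 × 0.5 = 2565 N.
ΣF_y = 0: O_y + T·sin60° − 3050 − 3800 = 0 → O_y = 6850 − 5130.62 × 0.866025 = 2407 N.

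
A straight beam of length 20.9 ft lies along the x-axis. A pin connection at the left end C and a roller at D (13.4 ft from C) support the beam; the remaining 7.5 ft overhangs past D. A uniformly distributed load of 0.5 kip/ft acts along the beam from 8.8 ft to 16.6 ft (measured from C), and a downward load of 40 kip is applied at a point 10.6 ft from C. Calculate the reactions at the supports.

C_x = 0, C_y = 8.562 kip, D_y = 35.34 kip

Resultant of the distributed load: 0.5 × 7.8 = 3.9 kip at 12.7 ft from C.
Taking moments about C: D_y·13.4 − (0.5·7.8)·12.7 − 40·10.6 = 0 → D_y = 473.53/13.4 = 35.3381 ≈ 35.34 kip.
ΣF_y = 0: C_y + 35.3381 − 0.5·7.8 − 40 = 0 → C_y = 8.562 kip.
ΣF_x = 0: no horizontal applied forces, so C_x = 0.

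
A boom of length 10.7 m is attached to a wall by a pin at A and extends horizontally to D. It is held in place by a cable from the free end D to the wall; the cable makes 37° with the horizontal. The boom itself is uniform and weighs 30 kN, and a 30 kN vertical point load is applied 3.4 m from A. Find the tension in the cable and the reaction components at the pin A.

ΣM about A: T·sin37°·10.7 − 30·5.35 − 30·3.4 = 0 → T = 262.5/(10.7·0.601815) = 40.7645 ≈ 40.76 kN.
ΣF_x = 0: A_x − T·cos37° = 0 → A_x = 40.7645 × 0.798636 = 32.56 kN.
ΣF_y = 0: A_y + T·sin37° − 30 − 30 = 0 → A_y = 60 − 40.7645 × 0.601815 = 35.47 kN.

T = 40.76 kN, A_x = 32.56 kN, A_y = 35.47 kN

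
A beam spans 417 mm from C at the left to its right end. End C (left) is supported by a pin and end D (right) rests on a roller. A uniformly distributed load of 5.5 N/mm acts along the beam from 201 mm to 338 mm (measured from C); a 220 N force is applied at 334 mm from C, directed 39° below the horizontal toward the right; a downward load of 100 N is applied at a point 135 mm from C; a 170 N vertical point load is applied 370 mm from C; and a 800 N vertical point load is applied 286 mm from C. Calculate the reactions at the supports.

Resultant of the distributed load: 5.5 × 137 = 753.5 N at 269.5 mm from C.
Taking moments about C: D_y·417 − (5.5·137)·269.5 − 220·sin39°·334 − 100·135 − 170·370 − 800·286 = 0 → D_y = 554511/417 = 1329.76 ≈ 1330 N.
ΣF_y = 0: C_y + 1329.76 − 5.5·137 − 220·sin39° − 100 − 170 − 800 = 0 → C_y = 632.2 N.
ΣF_x = 0: C_x + 220·cos39° = 0 → C_x = -171.0 N.

C_x = -171.0 N, C_y = 632.2 N, D_y = 1330 N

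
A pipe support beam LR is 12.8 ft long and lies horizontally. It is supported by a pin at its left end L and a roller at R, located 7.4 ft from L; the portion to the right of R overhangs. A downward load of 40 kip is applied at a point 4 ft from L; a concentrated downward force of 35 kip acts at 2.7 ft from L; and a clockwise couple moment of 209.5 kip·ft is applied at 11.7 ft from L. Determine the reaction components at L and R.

Taking moments about L: R_y·7.4 − 40·4 − 35·2.7 − 209.5 = 0 → R_y = 464/7.4 = 62.7027 ≈ 62.70 kip.
ΣF_y = 0: L_y + 62.7027 − 40 − 35 = 0 → L_y = 12.30 kip.
ΣF_x = 0: no horizontal applied forces, so L_x = 0.

L_x = 0, L_y = 12.30 kip, R_y = 62.70 kip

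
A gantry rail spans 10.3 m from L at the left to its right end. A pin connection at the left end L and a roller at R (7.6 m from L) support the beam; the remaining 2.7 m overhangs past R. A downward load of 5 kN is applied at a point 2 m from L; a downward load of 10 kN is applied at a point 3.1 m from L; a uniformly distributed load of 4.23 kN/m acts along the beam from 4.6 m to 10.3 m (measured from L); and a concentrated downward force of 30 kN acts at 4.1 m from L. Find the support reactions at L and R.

Resultant of the distributed load: 4.23 × 5.7 = 24.111 kN at 7.45 m from L.
Taking moments about L: R_y·7.6 − 5·2 − 10·3.1 − (4.23·5.7)·7.45 − 30·4.1 = 0 → R_y = 343.62695/7.6 = 45.2141 ≈ 45.21 kN.
ΣF_y = 0: L_y + 45.2141 − 5 − 10 − 4.23·5.7 − 30 = 0 → L_y = 23.90 kN.
ΣF_x = 0: no horizontal applied forces, so L_x = 0.

L_x = 0, L_y = 23.90 kN, R_y = 45.21 kN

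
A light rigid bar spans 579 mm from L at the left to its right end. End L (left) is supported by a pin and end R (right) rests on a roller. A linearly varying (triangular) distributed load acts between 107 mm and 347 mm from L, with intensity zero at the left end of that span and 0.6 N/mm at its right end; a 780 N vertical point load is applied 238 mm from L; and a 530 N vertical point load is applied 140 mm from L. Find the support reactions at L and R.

Resultant of the triangular load: ½ × 0.6 × 240 = 72 N, acting at 267 mm from L (one-third of the span from the peak).
Moments about L: R_y·579 − (½·0.6·240)·267 − 780·238 − 530·140 = 0 → R_y = 279064/579 = 481.976 ≈ 482.0 N.
ΣF_y = 0: L_y + 481.976 − ½·0.6·240 − 780 − 530 = 0 → L_y = 900.0 N.
ΣF_x = 0: no horizontal applied forces, so L_x = 0.

L_x = 0, L_y = 900.0 N, R_y = 482.0 N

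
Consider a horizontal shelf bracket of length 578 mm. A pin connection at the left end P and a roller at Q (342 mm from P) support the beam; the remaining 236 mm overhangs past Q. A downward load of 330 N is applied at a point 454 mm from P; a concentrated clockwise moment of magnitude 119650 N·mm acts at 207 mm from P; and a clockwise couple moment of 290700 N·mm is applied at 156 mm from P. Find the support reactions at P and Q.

P_x = 0, P_y = -1308 N, Q_y = 1638 N

Taking moments about P: Q_y·342 − 330·454 − 119650 − 290700 = 0 → Q_y = 560170/342 = 1637.92 ≈ 1638 N.
ΣF_y = 0: P_y + 1637.92 − 330 = 0 → P_y = -1308 N.
ΣF_x = 0: no horizontal applied forces, so P_x = 0.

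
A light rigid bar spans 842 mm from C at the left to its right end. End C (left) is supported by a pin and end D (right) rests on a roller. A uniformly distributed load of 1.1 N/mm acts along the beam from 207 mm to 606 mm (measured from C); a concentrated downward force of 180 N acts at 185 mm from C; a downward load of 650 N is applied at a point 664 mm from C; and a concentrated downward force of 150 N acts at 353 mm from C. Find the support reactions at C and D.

C_x = 0, C_y = 592.0 N, D_y = 826.9 N

Resultant of the distributed load: 1.1 × 399 = 438.9 N at 406.5 mm from C.
Moments about C: D_y·842 − (1.1·399)·406.5 − 180·185 − 650·664 − 150·353 = 0 → D_y = 696262.85/842 = 826.915 ≈ 826.9 N.
ΣF_y = 0: C_y + 826.915 − 1.1·399 − 180 − 650 − 150 = 0 → C_y = 592.0 N.
ΣF_x = 0: no horizontal applied forces, so C_x = 0.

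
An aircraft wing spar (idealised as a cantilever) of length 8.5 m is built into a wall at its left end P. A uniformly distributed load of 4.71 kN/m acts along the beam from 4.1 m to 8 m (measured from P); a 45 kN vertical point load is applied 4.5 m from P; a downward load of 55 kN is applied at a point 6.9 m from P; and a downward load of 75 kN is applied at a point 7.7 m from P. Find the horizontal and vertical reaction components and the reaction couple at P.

Resultant of the distributed load: 4.71 × 3.9 = 18.369 kN at 6.05 m from P.
ΣF_x = 0: P_x = 0.
ΣF_y = 0: P_y − 4.71·3.9 − 45 − 55 − 75 = 0 → P_y = 193.4 kN.
ΣM about P: M_P − (4.71·3.9)·6.05 − 45·4.5 − 55·6.9 − 75·7.7 = 0 → M_P = 1271 kN·m.

P_x = 0, P_y = 193.4 kN, M_P = 1271 kN·m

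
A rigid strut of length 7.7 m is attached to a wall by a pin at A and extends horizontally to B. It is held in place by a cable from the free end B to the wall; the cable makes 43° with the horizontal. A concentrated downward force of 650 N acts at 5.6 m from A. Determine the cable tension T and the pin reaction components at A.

T = 693.2 N, A_x = 506.9 N, A_y = 177.3 N

ΣM about A: T·sin43°·7.7 − 650·5.6 = 0 → T = 3640/(7.7·0.681998) = 693.151 ≈ 693.2 N.
ΣF_x = 0: A_x − T·cos43° = 0 → A_x = 693.151 × 0.731354 = 506.9 N.
ΣF_y = 0: A_y + T·sin43° − 650 = 0 → A_y = 650 − 693.151 × 0.681998 = 177.3 N.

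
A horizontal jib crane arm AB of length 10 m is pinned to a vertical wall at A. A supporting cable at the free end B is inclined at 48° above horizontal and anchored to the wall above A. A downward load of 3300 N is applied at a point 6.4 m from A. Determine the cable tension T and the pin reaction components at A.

ΣM about A: T·sin48°·10 − 3300·6.4 = 0 → T = 21120/(10·0.743145) = 2841.98 ≈ 2842 N.
ΣF_x = 0: A_x − T·cos48° = 0 → A_x = 2841.98 × 0.669131 = 1902 N.
ΣF_y = 0: A_y + T·sin48° − 3300 = 0 → A_y = 3300 − 2841.98 × 0.743145 = 1188 N.

T = 2842 N, A_x = 1902 N, A_y = 1188 N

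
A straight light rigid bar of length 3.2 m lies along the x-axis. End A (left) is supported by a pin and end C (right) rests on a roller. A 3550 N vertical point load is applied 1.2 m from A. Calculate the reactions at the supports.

ΣM about A: C_y·3.2 − 3550·1.2 = 0 → C_y = 4260/3.2 = 1331.25 ≈ 1331 N.
ΣF_y = 0: A_y + 1331.25 − 3550 = 0 → A_y = 2219 N.
ΣF_x = 0: no horizontal applied forces, so A_x = 0.

A_x = 0, A_y = 2219 N, C_y = 1331 N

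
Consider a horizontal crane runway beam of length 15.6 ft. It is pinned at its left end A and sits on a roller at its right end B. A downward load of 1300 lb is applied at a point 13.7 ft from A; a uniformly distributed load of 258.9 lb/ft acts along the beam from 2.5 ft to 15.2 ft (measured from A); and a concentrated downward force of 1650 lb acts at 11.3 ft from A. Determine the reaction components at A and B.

A_x = 0, A_y = 2036 lb, B_y = 4202 lb

Resultant of the distributed load: 258.9 × 12.7 = 3288.03 lb at 8.85 ft from A.
Taking moments about A: B_y·15.6 − 1300·13.7 − (258.9·12.7)·8.85 − 1650·11.3 = 0 → B_y = 65554.0655/15.6 = 4202.18 ≈ 4202 lb.
ΣF_y = 0: A_y + 4202.18 − 1300 − 258.9·12.7 − 1650 = 0 → A_y = 2036 lb.
ΣF_x = 0: no horizontal applied forces, so A_x = 0.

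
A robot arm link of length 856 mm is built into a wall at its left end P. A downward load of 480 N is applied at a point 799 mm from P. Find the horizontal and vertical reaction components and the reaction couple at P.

ΣF_x = 0: P_x = 0.
ΣF_y = 0: P_y − 480 = 0 → P_y = 480.0 N.
ΣM about P: M_P − 480·799 = 0 → M_P = 383500 N·mm.

P_x = 0, P_y = 480.0 N, M_P = 383500 N·mm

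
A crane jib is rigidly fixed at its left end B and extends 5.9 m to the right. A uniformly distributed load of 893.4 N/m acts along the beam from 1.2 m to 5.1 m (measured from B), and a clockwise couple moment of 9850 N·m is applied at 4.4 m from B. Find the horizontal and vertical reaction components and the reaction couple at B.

B_x = 0, B_y = 3484 N, M_B = 20830 N·m

Resultant of the distributed load: 893.4 × 3.9 = 3484.26 N at 3.15 m from B.
ΣF_x = 0: B_x = 0.
ΣF_y = 0: B_y − 893.4·3.9 = 0 → B_y = 3484 N.
ΣM about B: M_B − (893.4·3.9)·3.15 − 9850 = 0 → M_B = 20830 N·m.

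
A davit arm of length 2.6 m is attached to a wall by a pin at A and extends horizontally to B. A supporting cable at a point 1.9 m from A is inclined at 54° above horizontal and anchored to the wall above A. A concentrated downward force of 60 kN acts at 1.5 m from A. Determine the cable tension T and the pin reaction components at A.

T = 58.55 kN, A_x = 34.42 kN, A_y = 12.63 kN

ΣM about A: T·sin54°·1.9 − 60·1.5 = 0 → T = 90/(1.9·0.809017) = 58.5506 ≈ 58.55 kN.
ΣF_x = 0: A_x − T·cos54° = 0 → A_x = 58.5506 × 0.587785 = 34.42 kN.
ΣF_y = 0: A_y + T·sin54° − 60 = 0 → A_y = 60 − 58.5506 × 0.809017 = 12.63 kN.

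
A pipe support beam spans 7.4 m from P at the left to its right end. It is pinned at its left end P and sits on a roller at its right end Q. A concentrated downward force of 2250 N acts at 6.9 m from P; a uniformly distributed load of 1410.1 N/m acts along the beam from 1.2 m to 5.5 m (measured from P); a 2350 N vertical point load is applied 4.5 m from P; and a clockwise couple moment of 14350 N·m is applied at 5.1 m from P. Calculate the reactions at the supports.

P_x = 0, P_y = 2452 N, Q_y = 8211 N

Resultant of the distributed load: 1410.1 × 4.3 = 6063.43 N at 3.35 m from P.
ΣM about P: Q_y·7.4 − 2250·6.9 − (1410.1·4.3)·3.35 − 2350·4.5 − 14350 = 0 → Q_y = 60762.4905/7.4 = 8211.15 ≈ 8211 N.
ΣF_y = 0: P_y + 8211.15 − 2250 − 1410.1·4.3 − 2350 = 0 → P_y = 2452 N.
ΣF_x = 0: no horizontal applied forces, so P_x = 0.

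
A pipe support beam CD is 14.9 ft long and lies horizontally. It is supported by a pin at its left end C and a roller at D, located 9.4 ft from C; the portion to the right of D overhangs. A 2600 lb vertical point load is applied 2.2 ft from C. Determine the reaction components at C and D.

Taking moments about C: D_y·9.4 − 2600·2.2 = 0 → D_y = 5720/9.4 = 608.511 ≈ 608.5 lb.
ΣF_y = 0: C_y + 608.511 − 2600 = 0 → C_y = 1991 lb.
ΣF_x = 0: no horizontal applied forces, so C_x = 0.

C_x = 0, C_y = 1991 lb, D_y = 608.5 lb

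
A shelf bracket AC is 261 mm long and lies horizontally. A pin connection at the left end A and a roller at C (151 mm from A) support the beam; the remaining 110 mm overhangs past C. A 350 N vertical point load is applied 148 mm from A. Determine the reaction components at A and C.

Moments about A: C_y·151 − 350·148 = 0 → C_y = 51800/151 = 343.046 ≈ 343.0 N.
ΣF_y = 0: A_y + 343.046 − 350 = 0 → A_y = 6.954 N.
ΣF_x = 0: no horizontal applied forces, so A_x = 0.

A_x = 0, A_y = 6.954 N, C_y = 343.0 N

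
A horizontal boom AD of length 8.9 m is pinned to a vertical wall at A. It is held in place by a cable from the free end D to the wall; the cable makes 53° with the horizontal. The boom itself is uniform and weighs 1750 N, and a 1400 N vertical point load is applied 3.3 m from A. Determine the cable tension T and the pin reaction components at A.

T = 1746 N, A_x = 1051 N, A_y = 1756 N

ΣM about A: T·sin53°·8.9 − 1750·4.45 − 1400·3.3 = 0 → T = 12407.5/(8.9·0.798636) = 1745.6 ≈ 1746 N.
ΣF_x = 0: A_x − T·cos53° = 0 → A_x = 1745.6 × 0.601815 = 1051 N.
ΣF_y = 0: A_y + T·sin53° − 1750 − 1400 = 0 → A_y = 3150 − 1745.6 × 0.798636 = 1756 N.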